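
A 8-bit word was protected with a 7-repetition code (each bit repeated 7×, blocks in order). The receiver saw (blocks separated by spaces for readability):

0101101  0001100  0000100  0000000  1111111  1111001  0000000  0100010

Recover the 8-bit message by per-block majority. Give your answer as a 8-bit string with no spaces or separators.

Block 1 (0101101): 4 ones → 1
Block 2 (0001100): 2 ones → 0
Block 3 (0000100): 1 one → 0
Block 4 (0000000): 0 ones → 0
Block 5 (1111111): 7 ones → 1
Block 6 (1111001): 5 ones → 1
Block 7 (0000000): 0 ones → 0
Block 8 (0100010): 2 ones → 0

10001100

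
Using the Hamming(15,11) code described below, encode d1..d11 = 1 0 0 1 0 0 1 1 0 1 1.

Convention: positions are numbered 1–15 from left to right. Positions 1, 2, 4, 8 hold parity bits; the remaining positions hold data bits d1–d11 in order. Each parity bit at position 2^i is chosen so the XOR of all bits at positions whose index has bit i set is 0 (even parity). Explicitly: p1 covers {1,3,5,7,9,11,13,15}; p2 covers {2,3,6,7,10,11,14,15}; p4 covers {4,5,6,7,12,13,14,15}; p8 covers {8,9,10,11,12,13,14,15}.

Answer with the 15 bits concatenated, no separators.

011000100011011

Place data at non-parity positions: p1 p2 1 p4 0 0 1 p8 0 0 1 1 0 1 1
p1 (pos 1,3,5,7,9,11,13,15): XOR of data positions = 1⊕0⊕1⊕0⊕1⊕0⊕1 = 0
p2 (pos 2,3,6,7,10,11,14,15): XOR of data positions = 1⊕0⊕1⊕0⊕1⊕1⊕1 = 1
p4 (pos 4,5,6,7,12,13,14,15): XOR of data positions = 0⊕0⊕1⊕1⊕0⊕1⊕1 = 0
p8 (pos 8,9,10,11,12,13,14,15): XOR of data positions = 0⊕0⊕1⊕1⊕0⊕1⊕1 = 0
Codeword: 011000100011011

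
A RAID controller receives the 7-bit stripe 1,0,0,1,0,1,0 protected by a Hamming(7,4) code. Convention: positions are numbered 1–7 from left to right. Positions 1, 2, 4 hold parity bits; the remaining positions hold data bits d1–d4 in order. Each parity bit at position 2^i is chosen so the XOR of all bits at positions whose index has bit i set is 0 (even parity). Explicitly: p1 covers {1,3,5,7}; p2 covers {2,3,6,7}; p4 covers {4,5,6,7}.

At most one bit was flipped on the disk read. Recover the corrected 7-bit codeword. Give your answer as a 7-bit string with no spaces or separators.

s1 (pos 1,3,5,7): 1⊕0⊕0⊕0 = 1
s2 (pos 2,3,6,7): 0⊕0⊕1⊕0 = 1
s4 (pos 4,5,6,7): 1⊕0⊕1⊕0 = 0
Syndrome s4…s1 = 011 → error at position 3.
Flip position 3: 1001010 → 1011010

1011010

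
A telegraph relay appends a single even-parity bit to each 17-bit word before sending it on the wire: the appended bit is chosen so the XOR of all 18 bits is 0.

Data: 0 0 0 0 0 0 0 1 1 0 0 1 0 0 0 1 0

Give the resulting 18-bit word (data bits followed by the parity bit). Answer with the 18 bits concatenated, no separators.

000000011001000100

XOR of the 17 data bits: 0⊕0⊕0⊕0⊕0⊕0⊕0⊕1⊕1⊕0⊕0⊕1⊕0⊕0⊕0⊕1⊕0 = 0
Parity bit = 0 (so all 18 bits XOR to 0).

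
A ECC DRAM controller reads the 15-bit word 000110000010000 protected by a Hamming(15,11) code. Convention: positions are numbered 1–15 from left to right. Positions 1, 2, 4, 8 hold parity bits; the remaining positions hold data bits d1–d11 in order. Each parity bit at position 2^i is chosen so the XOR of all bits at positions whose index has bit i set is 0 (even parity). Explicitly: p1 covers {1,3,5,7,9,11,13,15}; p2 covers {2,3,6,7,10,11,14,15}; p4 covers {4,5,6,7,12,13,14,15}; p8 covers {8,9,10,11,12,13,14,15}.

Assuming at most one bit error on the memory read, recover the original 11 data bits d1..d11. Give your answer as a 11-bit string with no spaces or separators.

s1 (pos 1,3,5,7,9,11,13,15): 0⊕0⊕1⊕0⊕0⊕1⊕0⊕0 = 0
s2 (pos 2,3,6,7,10,11,14,15): 0⊕0⊕0⊕0⊕0⊕1⊕0⊕0 = 1
s4 (pos 4,5,6,7,12,13,14,15): 1⊕1⊕0⊕0⊕0⊕0⊕0⊕0 = 0
s8 (pos 8,9,10,11,12,13,14,15): 0⊕0⊕0⊕1⊕0⊕0⊕0⊕0 = 1
Syndrome s8…s1 = 1010 → error at position 10.
Flip position 10: 000110000010000 → 000110000110000
Read data bits from positions 3,5,6,7,9,10,11,12,13,14,15: 01000110000

01000110000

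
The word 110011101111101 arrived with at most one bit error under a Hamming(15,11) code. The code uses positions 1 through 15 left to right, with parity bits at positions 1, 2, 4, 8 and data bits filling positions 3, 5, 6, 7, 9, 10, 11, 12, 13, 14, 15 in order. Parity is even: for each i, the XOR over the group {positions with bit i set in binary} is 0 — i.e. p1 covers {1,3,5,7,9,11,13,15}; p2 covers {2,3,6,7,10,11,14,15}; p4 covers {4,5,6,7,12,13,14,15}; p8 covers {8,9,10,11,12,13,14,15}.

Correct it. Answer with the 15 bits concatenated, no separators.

s1 (pos 1,3,5,7,9,11,13,15): 1⊕0⊕1⊕1⊕1⊕1⊕1⊕1 = 1
s2 (pos 2,3,6,7,10,11,14,15): 1⊕0⊕1⊕1⊕1⊕1⊕0⊕1 = 0
s4 (pos 4,5,6,7,12,13,14,15): 0⊕1⊕1⊕1⊕1⊕1⊕0⊕1 = 0
s8 (pos 8,9,10,11,12,13,14,15): 0⊕1⊕1⊕1⊕1⊕1⊕0⊕1 = 0
Syndrome s8…s1 = 0001 → error at position 1.
Flip position 1: 110011101111101 → 010011101111101

010011101111101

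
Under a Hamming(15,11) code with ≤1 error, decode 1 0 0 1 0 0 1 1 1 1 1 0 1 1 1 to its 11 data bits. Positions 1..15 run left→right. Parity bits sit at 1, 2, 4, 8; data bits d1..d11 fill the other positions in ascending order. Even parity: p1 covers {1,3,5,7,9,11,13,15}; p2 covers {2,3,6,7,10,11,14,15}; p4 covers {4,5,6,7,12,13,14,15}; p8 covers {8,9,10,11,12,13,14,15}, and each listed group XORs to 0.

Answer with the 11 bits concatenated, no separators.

00011110101

s1 (pos 1,3,5,7,9,11,13,15): 1⊕0⊕0⊕1⊕1⊕1⊕1⊕1 = 0
s2 (pos 2,3,6,7,10,11,14,15): 0⊕0⊕0⊕1⊕1⊕1⊕1⊕1 = 1
s4 (pos 4,5,6,7,12,13,14,15): 1⊕0⊕0⊕1⊕0⊕1⊕1⊕1 = 1
s8 (pos 8,9,10,11,12,13,14,15): 1⊕1⊕1⊕1⊕0⊕1⊕1⊕1 = 1
Syndrome s8…s1 = 1110 → error at position 14.
Flip position 14: 100100111110111 → 100100111110101
Read data bits from positions 3,5,6,7,9,10,11,12,13,14,15: 00011110101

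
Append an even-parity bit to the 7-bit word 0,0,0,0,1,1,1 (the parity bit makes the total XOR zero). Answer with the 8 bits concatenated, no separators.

00001111

XOR of the 7 data bits: 0⊕0⊕0⊕0⊕1⊕1⊕1 = 1
Parity bit = 1 (so all 8 bits XOR to 0).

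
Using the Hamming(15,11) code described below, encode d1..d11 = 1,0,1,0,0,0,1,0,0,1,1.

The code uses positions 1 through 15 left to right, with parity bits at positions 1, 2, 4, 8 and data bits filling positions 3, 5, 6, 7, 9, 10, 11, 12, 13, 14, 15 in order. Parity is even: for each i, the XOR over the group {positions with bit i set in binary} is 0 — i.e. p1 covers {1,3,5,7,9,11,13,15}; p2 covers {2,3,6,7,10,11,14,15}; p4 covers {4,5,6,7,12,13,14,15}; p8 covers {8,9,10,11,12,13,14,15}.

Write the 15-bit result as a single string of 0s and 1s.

Place data at non-parity positions: p1 p2 1 p4 0 1 0 p8 0 0 1 0 0 1 1
p1 (pos 1,3,5,7,9,11,13,15): XOR of data positions = 1⊕0⊕0⊕0⊕1⊕0⊕1 = 1
p2 (pos 2,3,6,7,10,11,14,15): XOR of data positions = 1⊕1⊕0⊕0⊕1⊕1⊕1 = 1
p4 (pos 4,5,6,7,12,13,14,15): XOR of data positions = 0⊕1⊕0⊕0⊕0⊕1⊕1 = 1
p8 (pos 8,9,10,11,12,13,14,15): XOR of data positions = 0⊕0⊕1⊕0⊕0⊕1⊕1 = 1
Codeword: 111101010010011

111101010010011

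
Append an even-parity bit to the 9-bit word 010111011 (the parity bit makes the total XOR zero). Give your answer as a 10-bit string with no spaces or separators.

XOR of the 9 data bits: 0⊕1⊕0⊕1⊕1⊕1⊕0⊕1⊕1 = 0
Parity bit = 0 (so all 10 bits XOR to 0).

0101110110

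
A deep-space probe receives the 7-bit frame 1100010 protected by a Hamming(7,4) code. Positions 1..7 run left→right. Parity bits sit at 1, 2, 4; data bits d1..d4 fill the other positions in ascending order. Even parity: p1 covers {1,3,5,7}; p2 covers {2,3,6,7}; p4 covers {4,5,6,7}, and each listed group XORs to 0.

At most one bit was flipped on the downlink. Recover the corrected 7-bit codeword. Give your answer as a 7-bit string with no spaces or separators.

1100110

s1 (pos 1,3,5,7): 1⊕0⊕0⊕0 = 1
s2 (pos 2,3,6,7): 1⊕0⊕1⊕0 = 0
s4 (pos 4,5,6,7): 0⊕0⊕1⊕0 = 1
Syndrome s4…s1 = 101 → error at position 5.
Flip position 5: 1100010 → 1100110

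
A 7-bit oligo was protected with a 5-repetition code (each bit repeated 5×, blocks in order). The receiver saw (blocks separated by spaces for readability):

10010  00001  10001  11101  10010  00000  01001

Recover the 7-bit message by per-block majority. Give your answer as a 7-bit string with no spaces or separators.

Block 1 (10010): 2 ones → 0
Block 2 (00001): 1 one → 0
Block 3 (10001): 2 ones → 0
Block 4 (11101): 4 ones → 1
Block 5 (10010): 2 ones → 0
Block 6 (00000): 0 ones → 0
Block 7 (01001): 2 ones → 0

0001000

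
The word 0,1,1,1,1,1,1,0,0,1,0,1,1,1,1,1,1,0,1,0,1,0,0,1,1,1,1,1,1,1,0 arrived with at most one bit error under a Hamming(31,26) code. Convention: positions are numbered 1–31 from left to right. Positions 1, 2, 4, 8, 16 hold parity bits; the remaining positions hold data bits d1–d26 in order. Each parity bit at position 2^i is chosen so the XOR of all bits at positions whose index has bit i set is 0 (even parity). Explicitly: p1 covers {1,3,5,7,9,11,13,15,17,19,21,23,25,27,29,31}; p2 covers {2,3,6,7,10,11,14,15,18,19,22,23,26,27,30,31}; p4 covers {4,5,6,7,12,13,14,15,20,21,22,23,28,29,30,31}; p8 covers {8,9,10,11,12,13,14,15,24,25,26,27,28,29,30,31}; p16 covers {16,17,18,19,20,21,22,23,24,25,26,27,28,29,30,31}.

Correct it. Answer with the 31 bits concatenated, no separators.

0111111001011111100010011111110

s1 (pos 1,3,5,7,9,11,13,15,17,19,21,23,25,27,29,31): 0⊕1⊕1⊕1⊕0⊕0⊕1⊕1⊕1⊕1⊕1⊕0⊕1⊕1⊕1⊕0 = 1
s2 (pos 2,3,6,7,10,11,14,15,18,19,22,23,26,27,30,31): 1⊕1⊕1⊕1⊕1⊕0⊕1⊕1⊕0⊕1⊕0⊕0⊕1⊕1⊕1⊕0 = 1
s4 (pos 4,5,6,7,12,13,14,15,20,21,22,23,28,29,30,31): 1⊕1⊕1⊕1⊕1⊕1⊕1⊕1⊕0⊕1⊕0⊕0⊕1⊕1⊕1⊕0 = 0
s8 (pos 8,9,10,11,12,13,14,15,24,25,26,27,28,29,30,31): 0⊕0⊕1⊕0⊕1⊕1⊕1⊕1⊕1⊕1⊕1⊕1⊕1⊕1⊕1⊕0 = 0
s16 (pos 16,17,18,19,20,21,22,23,24,25,26,27,28,29,30,31): 1⊕1⊕0⊕1⊕0⊕1⊕0⊕0⊕1⊕1⊕1⊕1⊕1⊕1⊕1⊕0 = 1
Syndrome s16…s1 = 10011 → error at position 19.
Flip position 19: 0111111001011111101010011111110 → 0111111001011111100010011111110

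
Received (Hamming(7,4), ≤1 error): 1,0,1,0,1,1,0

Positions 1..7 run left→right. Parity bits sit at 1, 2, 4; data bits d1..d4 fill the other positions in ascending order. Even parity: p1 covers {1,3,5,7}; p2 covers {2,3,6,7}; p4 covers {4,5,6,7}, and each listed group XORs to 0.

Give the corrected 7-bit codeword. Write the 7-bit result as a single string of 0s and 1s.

s1 (pos 1,3,5,7): 1⊕1⊕1⊕0 = 1
s2 (pos 2,3,6,7): 0⊕1⊕1⊕0 = 0
s4 (pos 4,5,6,7): 0⊕1⊕1⊕0 = 0
Syndrome s4…s1 = 001 → error at position 1.
Flip position 1: 1010110 → 0010110

0010110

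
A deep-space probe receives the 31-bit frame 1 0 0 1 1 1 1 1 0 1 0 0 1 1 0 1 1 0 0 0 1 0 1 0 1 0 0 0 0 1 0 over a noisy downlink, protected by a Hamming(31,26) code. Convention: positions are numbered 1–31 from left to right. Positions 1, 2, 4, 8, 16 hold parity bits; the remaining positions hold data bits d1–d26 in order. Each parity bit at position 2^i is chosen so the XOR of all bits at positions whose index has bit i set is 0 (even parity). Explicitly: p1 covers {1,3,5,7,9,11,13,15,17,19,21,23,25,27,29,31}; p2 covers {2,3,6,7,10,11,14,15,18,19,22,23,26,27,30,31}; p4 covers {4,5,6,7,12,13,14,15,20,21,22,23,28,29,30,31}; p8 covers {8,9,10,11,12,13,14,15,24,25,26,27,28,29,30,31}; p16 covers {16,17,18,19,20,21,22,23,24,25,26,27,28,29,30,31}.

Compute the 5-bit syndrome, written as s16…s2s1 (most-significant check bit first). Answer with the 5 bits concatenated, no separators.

s1 (pos 1,3,5,7,9,11,13,15,17,19,21,23,25,27,29,31): 1⊕0⊕1⊕1⊕0⊕0⊕1⊕0⊕1⊕0⊕1⊕1⊕1⊕0⊕0⊕0 = 0
s2 (pos 2,3,6,7,10,11,14,15,18,19,22,23,26,27,30,31): 0⊕0⊕1⊕1⊕1⊕0⊕1⊕0⊕0⊕0⊕0⊕1⊕0⊕0⊕1⊕0 = 0
s4 (pos 4,5,6,7,12,13,14,15,20,21,22,23,28,29,30,31): 1⊕1⊕1⊕1⊕0⊕1⊕1⊕0⊕0⊕1⊕0⊕1⊕0⊕0⊕1⊕0 = 1
s8 (pos 8,9,10,11,12,13,14,15,24,25,26,27,28,29,30,31): 1⊕0⊕1⊕0⊕0⊕1⊕1⊕0⊕0⊕1⊕0⊕0⊕0⊕0⊕1⊕0 = 0
s16 (pos 16,17,18,19,20,21,22,23,24,25,26,27,28,29,30,31): 1⊕1⊕0⊕0⊕0⊕1⊕0⊕1⊕0⊕1⊕0⊕0⊕0⊕0⊕1⊕0 = 0
Syndrome s16…s1 = 00100 → error at position 4.

00100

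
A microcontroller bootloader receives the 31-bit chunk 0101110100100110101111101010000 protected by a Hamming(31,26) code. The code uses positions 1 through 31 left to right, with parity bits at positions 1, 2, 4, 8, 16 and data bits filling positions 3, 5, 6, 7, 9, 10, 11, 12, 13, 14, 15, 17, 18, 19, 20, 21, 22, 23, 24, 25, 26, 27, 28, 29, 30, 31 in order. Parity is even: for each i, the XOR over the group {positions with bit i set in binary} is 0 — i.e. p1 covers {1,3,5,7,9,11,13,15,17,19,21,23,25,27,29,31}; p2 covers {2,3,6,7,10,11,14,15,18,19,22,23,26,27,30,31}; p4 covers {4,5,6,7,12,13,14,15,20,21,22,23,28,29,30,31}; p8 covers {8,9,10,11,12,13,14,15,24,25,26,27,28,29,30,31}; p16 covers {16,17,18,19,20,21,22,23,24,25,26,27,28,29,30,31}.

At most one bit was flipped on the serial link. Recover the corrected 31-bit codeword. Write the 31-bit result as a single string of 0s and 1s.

0101111100100110101111101010000

s1 (pos 1,3,5,7,9,11,13,15,17,19,21,23,25,27,29,31): 0⊕0⊕1⊕0⊕0⊕1⊕0⊕1⊕1⊕1⊕1⊕1⊕1⊕1⊕0⊕0 = 1
s2 (pos 2,3,6,7,10,11,14,15,18,19,22,23,26,27,30,31): 1⊕0⊕1⊕0⊕0⊕1⊕1⊕1⊕0⊕1⊕1⊕1⊕0⊕1⊕0⊕0 = 1
s4 (pos 4,5,6,7,12,13,14,15,20,21,22,23,28,29,30,31): 1⊕1⊕1⊕0⊕0⊕0⊕1⊕1⊕1⊕1⊕1⊕1⊕0⊕0⊕0⊕0 = 1
s8 (pos 8,9,10,11,12,13,14,15,24,25,26,27,28,29,30,31): 1⊕0⊕0⊕1⊕0⊕0⊕1⊕1⊕0⊕1⊕0⊕1⊕0⊕0⊕0⊕0 = 0
s16 (pos 16,17,18,19,20,21,22,23,24,25,26,27,28,29,30,31): 0⊕1⊕0⊕1⊕1⊕1⊕1⊕1⊕0⊕1⊕0⊕1⊕0⊕0⊕0⊕0 = 0
Syndrome s16…s1 = 00111 → error at position 7.
Flip position 7: 0101110100100110101111101010000 → 0101111100100110101111101010000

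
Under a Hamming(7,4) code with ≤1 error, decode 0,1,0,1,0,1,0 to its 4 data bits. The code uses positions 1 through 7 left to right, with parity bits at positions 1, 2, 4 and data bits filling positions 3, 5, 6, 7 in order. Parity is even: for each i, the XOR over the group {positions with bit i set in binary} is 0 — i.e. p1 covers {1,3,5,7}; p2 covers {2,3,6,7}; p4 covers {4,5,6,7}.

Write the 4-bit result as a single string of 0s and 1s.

0010

s1 (pos 1,3,5,7): 0⊕0⊕0⊕0 = 0
s2 (pos 2,3,6,7): 1⊕0⊕1⊕0 = 0
s4 (pos 4,5,6,7): 1⊕0⊕1⊕0 = 0
Syndrome s4…s1 = 000 → no error.
Read data bits from positions 3,5,6,7: 0010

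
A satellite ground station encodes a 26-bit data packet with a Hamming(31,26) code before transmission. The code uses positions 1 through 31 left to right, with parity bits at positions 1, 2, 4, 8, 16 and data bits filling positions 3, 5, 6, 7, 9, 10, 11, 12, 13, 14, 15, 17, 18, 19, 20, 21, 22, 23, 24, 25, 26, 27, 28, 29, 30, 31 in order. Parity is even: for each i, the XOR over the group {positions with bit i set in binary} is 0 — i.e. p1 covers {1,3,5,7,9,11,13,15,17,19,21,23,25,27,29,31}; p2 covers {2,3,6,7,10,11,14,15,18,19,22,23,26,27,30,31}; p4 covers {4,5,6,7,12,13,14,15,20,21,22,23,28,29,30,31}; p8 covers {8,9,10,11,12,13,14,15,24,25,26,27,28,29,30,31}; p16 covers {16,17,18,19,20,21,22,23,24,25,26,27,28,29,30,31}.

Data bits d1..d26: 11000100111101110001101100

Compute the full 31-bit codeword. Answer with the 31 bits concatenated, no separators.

1010100001001110101110001101100

Place data at non-parity positions: p1 p2 1 p4 1 0 0 p8 0 1 0 0 1 1 1 p16 1 0 1 1 1 0 0 0 1 1 0 1 1 0 0
p1 (pos 1,3,5,7,9,11,13,15,17,19,21,23,25,27,29,31): XOR of data positions = 1⊕1⊕0⊕0⊕0⊕1⊕1⊕1⊕1⊕1⊕0⊕1⊕0⊕1⊕0 = 1
p2 (pos 2,3,6,7,10,11,14,15,18,19,22,23,26,27,30,31): XOR of data positions = 1⊕0⊕0⊕1⊕0⊕1⊕1⊕0⊕1⊕0⊕0⊕1⊕0⊕0⊕0 = 0
p4 (pos 4,5,6,7,12,13,14,15,20,21,22,23,28,29,30,31): XOR of data positions = 1⊕0⊕0⊕0⊕1⊕1⊕1⊕1⊕1⊕0⊕0⊕1⊕1⊕0⊕0 = 0
p8 (pos 8,9,10,11,12,13,14,15,24,25,26,27,28,29,30,31): XOR of data positions = 0⊕1⊕0⊕0⊕1⊕1⊕1⊕0⊕1⊕1⊕0⊕1⊕1⊕0⊕0 = 0
p16 (pos 16,17,18,19,20,21,22,23,24,25,26,27,28,29,30,31): XOR of data positions = 1⊕0⊕1⊕1⊕1⊕0⊕0⊕0⊕1⊕1⊕0⊕1⊕1⊕0⊕0 = 0
Codeword: 1010100001001110101110001101100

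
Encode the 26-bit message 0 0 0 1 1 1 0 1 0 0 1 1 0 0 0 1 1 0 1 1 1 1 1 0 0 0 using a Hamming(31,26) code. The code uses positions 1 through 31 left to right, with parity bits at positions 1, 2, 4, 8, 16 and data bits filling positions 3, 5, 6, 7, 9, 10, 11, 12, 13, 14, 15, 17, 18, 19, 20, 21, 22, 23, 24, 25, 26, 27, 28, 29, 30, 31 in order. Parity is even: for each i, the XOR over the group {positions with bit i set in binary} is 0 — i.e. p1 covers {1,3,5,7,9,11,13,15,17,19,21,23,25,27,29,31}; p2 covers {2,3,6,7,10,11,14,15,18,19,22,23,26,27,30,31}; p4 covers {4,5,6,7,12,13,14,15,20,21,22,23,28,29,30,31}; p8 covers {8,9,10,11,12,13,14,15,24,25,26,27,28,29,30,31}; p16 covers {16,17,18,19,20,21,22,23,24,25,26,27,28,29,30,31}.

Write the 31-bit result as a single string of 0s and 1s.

1000001111010010100011011111000

Place data at non-parity positions: p1 p2 0 p4 0 0 1 p8 1 1 0 1 0 0 1 p16 1 0 0 0 1 1 0 1 1 1 1 1 0 0 0
p1 (pos 1,3,5,7,9,11,13,15,17,19,21,23,25,27,29,31): XOR of data positions = 0⊕0⊕1⊕1⊕0⊕0⊕1⊕1⊕0⊕1⊕0⊕1⊕1⊕0⊕0 = 1
p2 (pos 2,3,6,7,10,11,14,15,18,19,22,23,26,27,30,31): XOR of data positions = 0⊕0⊕1⊕1⊕0⊕0⊕1⊕0⊕0⊕1⊕0⊕1⊕1⊕0⊕0 = 0
p4 (pos 4,5,6,7,12,13,14,15,20,21,22,23,28,29,30,31): XOR of data positions = 0⊕0⊕1⊕1⊕0⊕0⊕1⊕0⊕1⊕1⊕0⊕1⊕0⊕0⊕0 = 0
p8 (pos 8,9,10,11,12,13,14,15,24,25,26,27,28,29,30,31): XOR of data positions = 1⊕1⊕0⊕1⊕0⊕0⊕1⊕1⊕1⊕1⊕1⊕1⊕0⊕0⊕0 = 1
p16 (pos 16,17,18,19,20,21,22,23,24,25,26,27,28,29,30,31): XOR of data positions = 1⊕0⊕0⊕0⊕1⊕1⊕0⊕1⊕1⊕1⊕1⊕1⊕0⊕0⊕0 = 0
Codeword: 1000001111010010100011011111000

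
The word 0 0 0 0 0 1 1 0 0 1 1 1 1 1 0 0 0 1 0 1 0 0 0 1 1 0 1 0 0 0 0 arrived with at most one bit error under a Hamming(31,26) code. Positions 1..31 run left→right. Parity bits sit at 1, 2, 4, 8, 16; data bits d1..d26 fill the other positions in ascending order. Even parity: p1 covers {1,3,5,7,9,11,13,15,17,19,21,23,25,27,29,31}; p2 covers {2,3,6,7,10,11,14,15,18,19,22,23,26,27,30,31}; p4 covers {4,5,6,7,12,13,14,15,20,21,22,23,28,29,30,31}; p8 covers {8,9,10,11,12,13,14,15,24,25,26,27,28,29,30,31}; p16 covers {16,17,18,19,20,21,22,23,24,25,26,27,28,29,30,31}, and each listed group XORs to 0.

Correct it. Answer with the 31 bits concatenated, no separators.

s1 (pos 1,3,5,7,9,11,13,15,17,19,21,23,25,27,29,31): 0⊕0⊕0⊕1⊕0⊕1⊕1⊕0⊕0⊕0⊕0⊕0⊕1⊕1⊕0⊕0 = 1
s2 (pos 2,3,6,7,10,11,14,15,18,19,22,23,26,27,30,31): 0⊕0⊕1⊕1⊕1⊕1⊕1⊕0⊕1⊕0⊕0⊕0⊕0⊕1⊕0⊕0 = 1
s4 (pos 4,5,6,7,12,13,14,15,20,21,22,23,28,29,30,31): 0⊕0⊕1⊕1⊕1⊕1⊕1⊕0⊕1⊕0⊕0⊕0⊕0⊕0⊕0⊕0 = 0
s8 (pos 8,9,10,11,12,13,14,15,24,25,26,27,28,29,30,31): 0⊕0⊕1⊕1⊕1⊕1⊕1⊕0⊕1⊕1⊕0⊕1⊕0⊕0⊕0⊕0 = 0
s16 (pos 16,17,18,19,20,21,22,23,24,25,26,27,28,29,30,31): 0⊕0⊕1⊕0⊕1⊕0⊕0⊕0⊕1⊕1⊕0⊕1⊕0⊕0⊕0⊕0 = 1
Syndrome s16…s1 = 10011 → error at position 19.
Flip position 19: 0000011001111100010100011010000 → 0000011001111100011100011010000

0000011001111100011100011010000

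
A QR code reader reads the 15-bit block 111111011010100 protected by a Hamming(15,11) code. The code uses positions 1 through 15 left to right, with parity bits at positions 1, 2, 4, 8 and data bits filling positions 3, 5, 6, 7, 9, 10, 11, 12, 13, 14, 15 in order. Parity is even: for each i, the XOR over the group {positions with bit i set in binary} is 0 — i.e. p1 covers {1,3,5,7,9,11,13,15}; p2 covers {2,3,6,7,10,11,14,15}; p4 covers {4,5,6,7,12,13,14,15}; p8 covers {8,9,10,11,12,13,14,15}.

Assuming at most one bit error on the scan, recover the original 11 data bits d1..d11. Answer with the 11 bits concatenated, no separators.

11101010100

s1 (pos 1,3,5,7,9,11,13,15): 1⊕1⊕1⊕0⊕1⊕1⊕1⊕0 = 0
s2 (pos 2,3,6,7,10,11,14,15): 1⊕1⊕1⊕0⊕0⊕1⊕0⊕0 = 0
s4 (pos 4,5,6,7,12,13,14,15): 1⊕1⊕1⊕0⊕0⊕1⊕0⊕0 = 0
s8 (pos 8,9,10,11,12,13,14,15): 1⊕1⊕0⊕1⊕0⊕1⊕0⊕0 = 0
Syndrome s8…s1 = 0000 → no error.
Read data bits from positions 3,5,6,7,9,10,11,12,13,14,15: 11101010100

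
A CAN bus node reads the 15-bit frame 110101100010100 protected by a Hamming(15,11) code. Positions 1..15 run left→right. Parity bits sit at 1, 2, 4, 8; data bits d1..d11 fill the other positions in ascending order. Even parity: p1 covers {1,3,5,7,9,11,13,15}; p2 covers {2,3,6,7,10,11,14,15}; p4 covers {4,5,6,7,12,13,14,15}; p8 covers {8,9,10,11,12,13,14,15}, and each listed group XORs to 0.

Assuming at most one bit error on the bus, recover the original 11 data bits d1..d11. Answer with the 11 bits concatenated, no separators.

s1 (pos 1,3,5,7,9,11,13,15): 1⊕0⊕0⊕1⊕0⊕1⊕1⊕0 = 0
s2 (pos 2,3,6,7,10,11,14,15): 1⊕0⊕1⊕1⊕0⊕1⊕0⊕0 = 0
s4 (pos 4,5,6,7,12,13,14,15): 1⊕0⊕1⊕1⊕0⊕1⊕0⊕0 = 0
s8 (pos 8,9,10,11,12,13,14,15): 0⊕0⊕0⊕1⊕0⊕1⊕0⊕0 = 0
Syndrome s8…s1 = 0000 → no error.
Read data bits from positions 3,5,6,7,9,10,11,12,13,14,15: 00110010100

00110010100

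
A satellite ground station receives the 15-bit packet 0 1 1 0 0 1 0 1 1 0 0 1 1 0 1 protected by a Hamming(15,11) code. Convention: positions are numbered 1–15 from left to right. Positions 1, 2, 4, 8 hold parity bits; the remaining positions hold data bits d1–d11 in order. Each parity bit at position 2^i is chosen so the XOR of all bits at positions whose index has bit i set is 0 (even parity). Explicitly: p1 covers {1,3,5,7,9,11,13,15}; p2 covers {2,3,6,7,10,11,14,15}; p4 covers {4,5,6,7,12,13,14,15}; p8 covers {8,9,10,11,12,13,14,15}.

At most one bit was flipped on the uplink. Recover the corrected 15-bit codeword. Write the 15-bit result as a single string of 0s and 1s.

s1 (pos 1,3,5,7,9,11,13,15): 0⊕1⊕0⊕0⊕1⊕0⊕1⊕1 = 0
s2 (pos 2,3,6,7,10,11,14,15): 1⊕1⊕1⊕0⊕0⊕0⊕0⊕1 = 0
s4 (pos 4,5,6,7,12,13,14,15): 0⊕0⊕1⊕0⊕1⊕1⊕0⊕1 = 0
s8 (pos 8,9,10,11,12,13,14,15): 1⊕1⊕0⊕0⊕1⊕1⊕0⊕1 = 1
Syndrome s8…s1 = 1000 → error at position 8.
Flip position 8: 011001011001101 → 011001001001101

011001001001101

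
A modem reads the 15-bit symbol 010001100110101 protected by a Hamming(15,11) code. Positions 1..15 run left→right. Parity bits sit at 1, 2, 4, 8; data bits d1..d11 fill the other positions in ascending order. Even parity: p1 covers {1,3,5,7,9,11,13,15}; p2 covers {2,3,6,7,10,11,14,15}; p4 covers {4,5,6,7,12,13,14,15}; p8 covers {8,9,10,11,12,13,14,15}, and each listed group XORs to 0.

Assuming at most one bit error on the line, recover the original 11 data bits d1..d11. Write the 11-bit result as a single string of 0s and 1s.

s1 (pos 1,3,5,7,9,11,13,15): 0⊕0⊕0⊕1⊕0⊕1⊕1⊕1 = 0
s2 (pos 2,3,6,7,10,11,14,15): 1⊕0⊕1⊕1⊕1⊕1⊕0⊕1 = 0
s4 (pos 4,5,6,7,12,13,14,15): 0⊕0⊕1⊕1⊕0⊕1⊕0⊕1 = 0
s8 (pos 8,9,10,11,12,13,14,15): 0⊕0⊕1⊕1⊕0⊕1⊕0⊕1 = 0
Syndrome s8…s1 = 0000 → no error.
Read data bits from positions 3,5,6,7,9,10,11,12,13,14,15: 00110110101

00110110101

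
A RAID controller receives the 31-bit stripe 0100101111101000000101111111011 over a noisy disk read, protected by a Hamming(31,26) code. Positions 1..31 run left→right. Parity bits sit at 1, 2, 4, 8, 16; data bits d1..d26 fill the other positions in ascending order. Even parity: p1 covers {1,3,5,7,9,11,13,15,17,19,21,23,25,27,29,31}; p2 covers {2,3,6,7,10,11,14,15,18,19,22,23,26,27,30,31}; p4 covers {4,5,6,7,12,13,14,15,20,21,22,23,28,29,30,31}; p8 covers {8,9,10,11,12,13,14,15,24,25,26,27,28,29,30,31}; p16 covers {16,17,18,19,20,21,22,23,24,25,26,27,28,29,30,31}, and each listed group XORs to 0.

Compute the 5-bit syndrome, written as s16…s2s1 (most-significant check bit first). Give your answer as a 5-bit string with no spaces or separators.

00101

s1 (pos 1,3,5,7,9,11,13,15,17,19,21,23,25,27,29,31): 0⊕0⊕1⊕1⊕1⊕1⊕1⊕0⊕0⊕0⊕0⊕1⊕1⊕1⊕0⊕1 = 1
s2 (pos 2,3,6,7,10,11,14,15,18,19,22,23,26,27,30,31): 1⊕0⊕0⊕1⊕1⊕1⊕0⊕0⊕0⊕0⊕1⊕1⊕1⊕1⊕1⊕1 = 0
s4 (pos 4,5,6,7,12,13,14,15,20,21,22,23,28,29,30,31): 0⊕1⊕0⊕1⊕0⊕1⊕0⊕0⊕1⊕0⊕1⊕1⊕1⊕0⊕1⊕1 = 1
s8 (pos 8,9,10,11,12,13,14,15,24,25,26,27,28,29,30,31): 1⊕1⊕1⊕1⊕0⊕1⊕0⊕0⊕1⊕1⊕1⊕1⊕1⊕0⊕1⊕1 = 0
s16 (pos 16,17,18,19,20,21,22,23,24,25,26,27,28,29,30,31): 0⊕0⊕0⊕0⊕1⊕0⊕1⊕1⊕1⊕1⊕1⊕1⊕1⊕0⊕1⊕1 = 0
Syndrome s16…s1 = 00101 → error at position 5.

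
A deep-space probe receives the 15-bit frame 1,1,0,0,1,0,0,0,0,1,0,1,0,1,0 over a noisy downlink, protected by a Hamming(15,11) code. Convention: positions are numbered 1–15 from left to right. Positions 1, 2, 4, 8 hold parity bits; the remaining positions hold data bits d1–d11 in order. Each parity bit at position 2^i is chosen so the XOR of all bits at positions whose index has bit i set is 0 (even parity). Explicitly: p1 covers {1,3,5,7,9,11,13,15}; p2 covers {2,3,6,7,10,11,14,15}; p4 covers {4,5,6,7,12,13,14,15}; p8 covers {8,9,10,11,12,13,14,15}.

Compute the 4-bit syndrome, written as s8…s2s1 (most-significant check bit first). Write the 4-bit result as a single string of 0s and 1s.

s1 (pos 1,3,5,7,9,11,13,15): 1⊕0⊕1⊕0⊕0⊕0⊕0⊕0 = 0
s2 (pos 2,3,6,7,10,11,14,15): 1⊕0⊕0⊕0⊕1⊕0⊕1⊕0 = 1
s4 (pos 4,5,6,7,12,13,14,15): 0⊕1⊕0⊕0⊕1⊕0⊕1⊕0 = 1
s8 (pos 8,9,10,11,12,13,14,15): 0⊕0⊕1⊕0⊕1⊕0⊕1⊕0 = 1
Syndrome s8…s1 = 1110 → error at position 14.

1110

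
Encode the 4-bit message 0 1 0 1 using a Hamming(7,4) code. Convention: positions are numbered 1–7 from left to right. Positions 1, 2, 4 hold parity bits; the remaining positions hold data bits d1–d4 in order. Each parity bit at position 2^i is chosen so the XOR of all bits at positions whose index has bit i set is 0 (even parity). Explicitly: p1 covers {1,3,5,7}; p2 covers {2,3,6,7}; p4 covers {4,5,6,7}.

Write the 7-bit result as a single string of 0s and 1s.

Place data at non-parity positions: p1 p2 0 p4 1 0 1
p1 (pos 1,3,5,7): XOR of data positions = 0⊕1⊕1 = 0
p2 (pos 2,3,6,7): XOR of data positions = 0⊕0⊕1 = 1
p4 (pos 4,5,6,7): XOR of data positions = 1⊕0⊕1 = 0
Codeword: 0100101

0100101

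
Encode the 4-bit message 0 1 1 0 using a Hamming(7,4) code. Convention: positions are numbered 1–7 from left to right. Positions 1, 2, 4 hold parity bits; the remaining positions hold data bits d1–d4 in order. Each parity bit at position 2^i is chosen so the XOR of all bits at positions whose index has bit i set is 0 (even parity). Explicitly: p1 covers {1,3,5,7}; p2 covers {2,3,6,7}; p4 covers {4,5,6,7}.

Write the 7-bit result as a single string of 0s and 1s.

Place data at non-parity positions: p1 p2 0 p4 1 1 0
p1 (pos 1,3,5,7): XOR of data positions = 0⊕1⊕0 = 1
p2 (pos 2,3,6,7): XOR of data positions = 0⊕1⊕0 = 1
p4 (pos 4,5,6,7): XOR of data positions = 1⊕1⊕0 = 0
Codeword: 1100110

1100110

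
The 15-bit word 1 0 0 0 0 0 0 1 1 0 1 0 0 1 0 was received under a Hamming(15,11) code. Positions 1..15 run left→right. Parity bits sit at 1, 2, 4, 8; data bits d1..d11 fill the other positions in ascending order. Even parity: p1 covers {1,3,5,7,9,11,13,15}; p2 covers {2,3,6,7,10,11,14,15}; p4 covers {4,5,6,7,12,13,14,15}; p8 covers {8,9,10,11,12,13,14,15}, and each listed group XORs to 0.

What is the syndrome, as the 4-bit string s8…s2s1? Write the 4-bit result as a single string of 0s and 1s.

s1 (pos 1,3,5,7,9,11,13,15): 1⊕0⊕0⊕0⊕1⊕1⊕0⊕0 = 1
s2 (pos 2,3,6,7,10,11,14,15): 0⊕0⊕0⊕0⊕0⊕1⊕1⊕0 = 0
s4 (pos 4,5,6,7,12,13,14,15): 0⊕0⊕0⊕0⊕0⊕0⊕1⊕0 = 1
s8 (pos 8,9,10,11,12,13,14,15): 1⊕1⊕0⊕1⊕0⊕0⊕1⊕0 = 0
Syndrome s8…s1 = 0101 → error at position 5.

0101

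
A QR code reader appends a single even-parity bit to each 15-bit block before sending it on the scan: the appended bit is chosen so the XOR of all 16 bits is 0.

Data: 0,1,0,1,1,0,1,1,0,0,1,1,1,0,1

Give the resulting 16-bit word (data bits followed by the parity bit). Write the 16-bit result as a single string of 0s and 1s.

XOR of the 15 data bits: 0⊕1⊕0⊕1⊕1⊕0⊕1⊕1⊕0⊕0⊕1⊕1⊕1⊕0⊕1 = 1
Parity bit = 1 (so all 16 bits XOR to 0).

0101101100111011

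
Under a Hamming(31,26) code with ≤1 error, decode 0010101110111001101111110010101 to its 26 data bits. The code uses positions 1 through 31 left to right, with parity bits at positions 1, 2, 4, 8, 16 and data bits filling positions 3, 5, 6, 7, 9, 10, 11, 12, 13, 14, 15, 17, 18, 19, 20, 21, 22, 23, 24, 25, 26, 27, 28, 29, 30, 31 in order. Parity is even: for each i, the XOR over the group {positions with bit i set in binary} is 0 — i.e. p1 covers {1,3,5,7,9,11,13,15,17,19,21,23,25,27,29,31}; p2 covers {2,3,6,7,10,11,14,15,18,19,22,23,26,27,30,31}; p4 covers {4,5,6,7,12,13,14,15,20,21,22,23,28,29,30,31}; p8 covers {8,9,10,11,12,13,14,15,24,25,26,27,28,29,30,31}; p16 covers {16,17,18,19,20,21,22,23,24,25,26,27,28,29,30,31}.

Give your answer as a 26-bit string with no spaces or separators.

11011011100101111111010101

s1 (pos 1,3,5,7,9,11,13,15,17,19,21,23,25,27,29,31): 0⊕1⊕1⊕1⊕1⊕1⊕1⊕0⊕1⊕1⊕1⊕1⊕0⊕1⊕1⊕1 = 1
s2 (pos 2,3,6,7,10,11,14,15,18,19,22,23,26,27,30,31): 0⊕1⊕0⊕1⊕0⊕1⊕0⊕0⊕0⊕1⊕1⊕1⊕0⊕1⊕0⊕1 = 0
s4 (pos 4,5,6,7,12,13,14,15,20,21,22,23,28,29,30,31): 0⊕1⊕0⊕1⊕1⊕1⊕0⊕0⊕1⊕1⊕1⊕1⊕0⊕1⊕0⊕1 = 0
s8 (pos 8,9,10,11,12,13,14,15,24,25,26,27,28,29,30,31): 1⊕1⊕0⊕1⊕1⊕1⊕0⊕0⊕1⊕0⊕0⊕1⊕0⊕1⊕0⊕1 = 1
s16 (pos 16,17,18,19,20,21,22,23,24,25,26,27,28,29,30,31): 1⊕1⊕0⊕1⊕1⊕1⊕1⊕1⊕1⊕0⊕0⊕1⊕0⊕1⊕0⊕1 = 1
Syndrome s16…s1 = 11001 → error at position 25.
Flip position 25: 0010101110111001101111110010101 → 0010101110111001101111111010101
Read data bits from positions 3,5,6,7,9,10,11,12,13,14,15,17,18,19,20,21,22,23,24,25,26,27,28,29,30,31: 11011011100101111111010101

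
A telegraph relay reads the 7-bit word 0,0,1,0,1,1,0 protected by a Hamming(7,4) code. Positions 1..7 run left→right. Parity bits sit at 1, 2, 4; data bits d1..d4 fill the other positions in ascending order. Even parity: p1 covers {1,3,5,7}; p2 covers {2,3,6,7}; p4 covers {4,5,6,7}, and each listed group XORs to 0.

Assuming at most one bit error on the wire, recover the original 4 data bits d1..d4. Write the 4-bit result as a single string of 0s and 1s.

s1 (pos 1,3,5,7): 0⊕1⊕1⊕0 = 0
s2 (pos 2,3,6,7): 0⊕1⊕1⊕0 = 0
s4 (pos 4,5,6,7): 0⊕1⊕1⊕0 = 0
Syndrome s4…s1 = 000 → no error.
Read data bits from positions 3,5,6,7: 1110

1110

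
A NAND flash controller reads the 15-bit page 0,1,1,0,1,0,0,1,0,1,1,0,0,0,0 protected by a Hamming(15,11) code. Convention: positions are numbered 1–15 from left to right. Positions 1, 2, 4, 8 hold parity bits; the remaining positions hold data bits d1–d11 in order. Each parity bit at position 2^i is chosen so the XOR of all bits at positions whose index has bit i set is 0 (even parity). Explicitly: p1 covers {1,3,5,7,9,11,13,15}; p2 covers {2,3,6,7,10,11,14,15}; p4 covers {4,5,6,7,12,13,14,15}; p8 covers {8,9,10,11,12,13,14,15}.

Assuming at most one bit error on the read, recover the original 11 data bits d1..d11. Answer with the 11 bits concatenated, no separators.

s1 (pos 1,3,5,7,9,11,13,15): 0⊕1⊕1⊕0⊕0⊕1⊕0⊕0 = 1
s2 (pos 2,3,6,7,10,11,14,15): 1⊕1⊕0⊕0⊕1⊕1⊕0⊕0 = 0
s4 (pos 4,5,6,7,12,13,14,15): 0⊕1⊕0⊕0⊕0⊕0⊕0⊕0 = 1
s8 (pos 8,9,10,11,12,13,14,15): 1⊕0⊕1⊕1⊕0⊕0⊕0⊕0 = 1
Syndrome s8…s1 = 1101 → error at position 13.
Flip position 13: 011010010110000 → 011010010110100
Read data bits from positions 3,5,6,7,9,10,11,12,13,14,15: 11000110100

11000110100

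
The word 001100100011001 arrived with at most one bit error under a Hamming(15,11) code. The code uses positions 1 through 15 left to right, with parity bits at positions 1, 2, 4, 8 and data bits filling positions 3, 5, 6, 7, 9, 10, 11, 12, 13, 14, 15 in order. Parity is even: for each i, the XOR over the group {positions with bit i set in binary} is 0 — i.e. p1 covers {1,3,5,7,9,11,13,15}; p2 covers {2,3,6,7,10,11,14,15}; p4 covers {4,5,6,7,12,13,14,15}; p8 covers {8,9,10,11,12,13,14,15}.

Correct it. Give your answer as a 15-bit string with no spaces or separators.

s1 (pos 1,3,5,7,9,11,13,15): 0⊕1⊕0⊕1⊕0⊕1⊕0⊕1 = 0
s2 (pos 2,3,6,7,10,11,14,15): 0⊕1⊕0⊕1⊕0⊕1⊕0⊕1 = 0
s4 (pos 4,5,6,7,12,13,14,15): 1⊕0⊕0⊕1⊕1⊕0⊕0⊕1 = 0
s8 (pos 8,9,10,11,12,13,14,15): 0⊕0⊕0⊕1⊕1⊕0⊕0⊕1 = 1
Syndrome s8…s1 = 1000 → error at position 8.
Flip position 8: 001100100011001 → 001100110011001

001100110011001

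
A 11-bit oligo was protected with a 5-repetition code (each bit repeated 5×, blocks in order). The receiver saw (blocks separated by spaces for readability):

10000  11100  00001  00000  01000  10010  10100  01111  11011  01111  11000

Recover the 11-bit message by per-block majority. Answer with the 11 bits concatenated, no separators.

01000001110

Block 1 (10000): 1 one → 0
Block 2 (11100): 3 ones → 1
Block 3 (00001): 1 one → 0
Block 4 (00000): 0 ones → 0
Block 5 (01000): 1 one → 0
Block 6 (10010): 2 ones → 0
Block 7 (10100): 2 ones → 0
Block 8 (01111): 4 ones → 1
Block 9 (11011): 4 ones → 1
Block 10 (01111): 4 ones → 1
Block 11 (11000): 2 ones → 0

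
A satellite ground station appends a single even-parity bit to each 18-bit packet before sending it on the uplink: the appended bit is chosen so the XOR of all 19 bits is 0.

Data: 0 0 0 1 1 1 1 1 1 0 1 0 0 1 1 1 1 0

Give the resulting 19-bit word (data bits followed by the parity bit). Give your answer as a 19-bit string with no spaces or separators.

XOR of the 18 data bits: 0⊕0⊕0⊕1⊕1⊕1⊕1⊕1⊕1⊕0⊕1⊕0⊕0⊕1⊕1⊕1⊕1⊕0 = 1
Parity bit = 1 (so all 19 bits XOR to 0).

0001111110100111101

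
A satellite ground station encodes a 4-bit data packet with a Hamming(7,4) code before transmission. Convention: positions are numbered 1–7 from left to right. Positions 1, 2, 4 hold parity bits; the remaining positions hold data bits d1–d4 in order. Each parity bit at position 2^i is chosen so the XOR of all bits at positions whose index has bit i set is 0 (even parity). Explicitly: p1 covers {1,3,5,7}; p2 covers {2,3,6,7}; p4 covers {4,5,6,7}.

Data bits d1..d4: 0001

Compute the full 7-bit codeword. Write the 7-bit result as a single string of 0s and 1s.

1101001

Place data at non-parity positions: p1 p2 0 p4 0 0 1
p1 (pos 1,3,5,7): XOR of data positions = 0⊕0⊕1 = 1
p2 (pos 2,3,6,7): XOR of data positions = 0⊕0⊕1 = 1
p4 (pos 4,5,6,7): XOR of data positions = 0⊕0⊕1 = 1
Codeword: 1101001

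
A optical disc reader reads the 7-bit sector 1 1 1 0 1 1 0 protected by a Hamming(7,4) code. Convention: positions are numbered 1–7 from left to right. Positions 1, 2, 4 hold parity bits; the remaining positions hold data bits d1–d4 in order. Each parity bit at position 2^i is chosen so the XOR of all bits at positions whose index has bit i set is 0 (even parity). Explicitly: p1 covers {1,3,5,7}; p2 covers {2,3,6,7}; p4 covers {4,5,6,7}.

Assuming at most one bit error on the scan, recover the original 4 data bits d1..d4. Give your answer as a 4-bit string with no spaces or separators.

0110

s1 (pos 1,3,5,7): 1⊕1⊕1⊕0 = 1
s2 (pos 2,3,6,7): 1⊕1⊕1⊕0 = 1
s4 (pos 4,5,6,7): 0⊕1⊕1⊕0 = 0
Syndrome s4…s1 = 011 → error at position 3.
Flip position 3: 1110110 → 1100110
Read data bits from positions 3,5,6,7: 0110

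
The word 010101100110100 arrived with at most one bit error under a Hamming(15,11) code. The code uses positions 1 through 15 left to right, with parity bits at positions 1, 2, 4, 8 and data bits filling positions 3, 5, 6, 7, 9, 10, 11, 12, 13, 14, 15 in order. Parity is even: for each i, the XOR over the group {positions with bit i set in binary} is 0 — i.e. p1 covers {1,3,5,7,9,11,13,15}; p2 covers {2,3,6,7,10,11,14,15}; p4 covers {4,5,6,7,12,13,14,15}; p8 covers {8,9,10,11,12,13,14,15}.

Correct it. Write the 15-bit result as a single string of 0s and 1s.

s1 (pos 1,3,5,7,9,11,13,15): 0⊕0⊕0⊕1⊕0⊕1⊕1⊕0 = 1
s2 (pos 2,3,6,7,10,11,14,15): 1⊕0⊕1⊕1⊕1⊕1⊕0⊕0 = 1
s4 (pos 4,5,6,7,12,13,14,15): 1⊕0⊕1⊕1⊕0⊕1⊕0⊕0 = 0
s8 (pos 8,9,10,11,12,13,14,15): 0⊕0⊕1⊕1⊕0⊕1⊕0⊕0 = 1
Syndrome s8…s1 = 1011 → error at position 11.
Flip position 11: 010101100110100 → 010101100100100

010101100100100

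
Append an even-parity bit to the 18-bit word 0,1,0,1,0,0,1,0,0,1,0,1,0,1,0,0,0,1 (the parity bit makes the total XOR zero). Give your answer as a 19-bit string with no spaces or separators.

XOR of the 18 data bits: 0⊕1⊕0⊕1⊕0⊕0⊕1⊕0⊕0⊕1⊕0⊕1⊕0⊕1⊕0⊕0⊕0⊕1 = 1
Parity bit = 1 (so all 19 bits XOR to 0).

0101001001010100011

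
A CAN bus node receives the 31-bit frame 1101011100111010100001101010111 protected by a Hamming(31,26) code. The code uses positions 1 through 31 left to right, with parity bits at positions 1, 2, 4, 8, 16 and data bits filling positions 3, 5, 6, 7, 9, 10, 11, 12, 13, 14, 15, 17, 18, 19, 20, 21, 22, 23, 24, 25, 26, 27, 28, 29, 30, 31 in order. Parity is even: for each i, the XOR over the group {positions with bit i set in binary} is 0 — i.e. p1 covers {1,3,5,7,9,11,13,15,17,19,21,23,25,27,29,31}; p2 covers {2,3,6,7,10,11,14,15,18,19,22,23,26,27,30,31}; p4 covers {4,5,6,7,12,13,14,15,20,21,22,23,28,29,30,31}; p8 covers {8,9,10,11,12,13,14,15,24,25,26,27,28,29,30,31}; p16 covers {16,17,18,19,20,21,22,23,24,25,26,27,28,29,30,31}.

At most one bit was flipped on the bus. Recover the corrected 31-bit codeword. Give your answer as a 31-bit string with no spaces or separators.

1101111100111010100001101010111

s1 (pos 1,3,5,7,9,11,13,15,17,19,21,23,25,27,29,31): 1⊕0⊕0⊕1⊕0⊕1⊕1⊕1⊕1⊕0⊕0⊕1⊕1⊕1⊕1⊕1 = 1
s2 (pos 2,3,6,7,10,11,14,15,18,19,22,23,26,27,30,31): 1⊕0⊕1⊕1⊕0⊕1⊕0⊕1⊕0⊕0⊕1⊕1⊕0⊕1⊕1⊕1 = 0
s4 (pos 4,5,6,7,12,13,14,15,20,21,22,23,28,29,30,31): 1⊕0⊕1⊕1⊕1⊕1⊕0⊕1⊕0⊕0⊕1⊕1⊕0⊕1⊕1⊕1 = 1
s8 (pos 8,9,10,11,12,13,14,15,24,25,26,27,28,29,30,31): 1⊕0⊕0⊕1⊕1⊕1⊕0⊕1⊕0⊕1⊕0⊕1⊕0⊕1⊕1⊕1 = 0
s16 (pos 16,17,18,19,20,21,22,23,24,25,26,27,28,29,30,31): 0⊕1⊕0⊕0⊕0⊕0⊕1⊕1⊕0⊕1⊕0⊕1⊕0⊕1⊕1⊕1 = 0
Syndrome s16…s1 = 00101 → error at position 5.
Flip position 5: 1101011100111010100001101010111 → 1101111100111010100001101010111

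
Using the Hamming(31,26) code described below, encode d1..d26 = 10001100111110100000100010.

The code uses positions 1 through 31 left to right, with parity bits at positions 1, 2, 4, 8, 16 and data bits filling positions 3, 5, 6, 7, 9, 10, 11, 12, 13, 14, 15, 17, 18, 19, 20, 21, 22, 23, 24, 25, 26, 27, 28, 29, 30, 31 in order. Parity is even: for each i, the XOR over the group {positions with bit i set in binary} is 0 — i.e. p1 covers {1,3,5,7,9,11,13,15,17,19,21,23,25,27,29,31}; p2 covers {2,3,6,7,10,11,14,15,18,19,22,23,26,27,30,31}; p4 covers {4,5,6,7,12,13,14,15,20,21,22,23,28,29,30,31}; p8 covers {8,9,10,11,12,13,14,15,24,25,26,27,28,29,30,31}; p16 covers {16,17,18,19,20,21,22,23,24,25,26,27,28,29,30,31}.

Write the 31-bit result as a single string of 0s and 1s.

1111000111001111110100000100010

Place data at non-parity positions: p1 p2 1 p4 0 0 0 p8 1 1 0 0 1 1 1 p16 1 1 0 1 0 0 0 0 0 1 0 0 0 1 0
p1 (pos 1,3,5,7,9,11,13,15,17,19,21,23,25,27,29,31): XOR of data positions = 1⊕0⊕0⊕1⊕0⊕1⊕1⊕1⊕0⊕0⊕0⊕0⊕0⊕0⊕0 = 1
p2 (pos 2,3,6,7,10,11,14,15,18,19,22,23,26,27,30,31): XOR of data positions = 1⊕0⊕0⊕1⊕0⊕1⊕1⊕1⊕0⊕0⊕0⊕1⊕0⊕1⊕0 = 1
p4 (pos 4,5,6,7,12,13,14,15,20,21,22,23,28,29,30,31): XOR of data positions = 0⊕0⊕0⊕0⊕1⊕1⊕1⊕1⊕0⊕0⊕0⊕0⊕0⊕1⊕0 = 1
p8 (pos 8,9,10,11,12,13,14,15,24,25,26,27,28,29,30,31): XOR of data positions = 1⊕1⊕0⊕0⊕1⊕1⊕1⊕0⊕0⊕1⊕0⊕0⊕0⊕1⊕0 = 1
p16 (pos 16,17,18,19,20,21,22,23,24,25,26,27,28,29,30,31): XOR of data positions = 1⊕1⊕0⊕1⊕0⊕0⊕0⊕0⊕0⊕1⊕0⊕0⊕0⊕1⊕0 = 1
Codeword: 1111000111001111110100000100010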